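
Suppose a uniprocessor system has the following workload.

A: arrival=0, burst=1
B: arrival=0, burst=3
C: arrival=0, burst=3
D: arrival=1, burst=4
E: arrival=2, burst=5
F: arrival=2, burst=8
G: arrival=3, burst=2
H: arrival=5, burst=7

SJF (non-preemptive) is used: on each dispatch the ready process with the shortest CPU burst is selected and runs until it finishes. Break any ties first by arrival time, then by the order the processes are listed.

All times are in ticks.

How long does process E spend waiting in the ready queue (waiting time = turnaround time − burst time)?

Schedule: | A 0-1 | B 1-4 | G 4-6 | C 6-9 | D 9-13 | E 13-18 | H 18-25 | F 25-33 |
Completion: A=1  B=4  C=9  D=13  E=18  F=33  G=6  H=25
Waiting(E) = turnaround − burst = 16 − 5 = 11

11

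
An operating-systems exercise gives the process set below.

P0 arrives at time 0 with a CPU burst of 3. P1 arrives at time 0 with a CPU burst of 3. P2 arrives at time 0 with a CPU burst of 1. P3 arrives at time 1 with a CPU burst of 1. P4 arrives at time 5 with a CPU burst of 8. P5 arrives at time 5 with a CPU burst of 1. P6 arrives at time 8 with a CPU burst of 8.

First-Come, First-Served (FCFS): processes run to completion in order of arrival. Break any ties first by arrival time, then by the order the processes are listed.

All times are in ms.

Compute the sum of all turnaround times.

Timeline: | P0 0-3 | P1 3-6 | P2 6-7 | P3 7-8 | P4 8-16 | P5 16-17 | P6 17-25 |
Completion: P0=3  P1=6  P2=7  P3=8  P4=16  P5=17  P6=25
Turnaround (C−A): P0=3  P1=6  P2=7  P3=7  P4=11  P5=12  P6=17
Turnaround = completion − arrival: P0=3, P1=6, P2=7, P3=7, P4=11, P5=12, P6=17
Total turnaround = 3 + 6 + 7 + 7 + 11 + 12 + 17 = 63

63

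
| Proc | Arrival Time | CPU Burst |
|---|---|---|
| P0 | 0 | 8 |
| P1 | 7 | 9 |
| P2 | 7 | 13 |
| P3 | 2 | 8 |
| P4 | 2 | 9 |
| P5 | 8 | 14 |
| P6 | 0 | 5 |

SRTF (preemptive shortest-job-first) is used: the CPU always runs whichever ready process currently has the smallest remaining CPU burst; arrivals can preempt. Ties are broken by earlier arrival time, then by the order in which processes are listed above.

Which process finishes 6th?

Timeline: | P6 0-5 | P0 5-13 | P3 13-21 | P4 21-30 | P1 30-39 | P2 39-52 | P5 52-66 |
Completion: P0=13  P1=39  P2=52  P3=21  P4=30  P5=66  P6=5
Turnaround (C−A): P0=13  P1=32  P2=45  P3=19  P4=28  P5=58  P6=5
Finish order: P6 → P0 → P3 → P4 → P1 → P2 → P5

P2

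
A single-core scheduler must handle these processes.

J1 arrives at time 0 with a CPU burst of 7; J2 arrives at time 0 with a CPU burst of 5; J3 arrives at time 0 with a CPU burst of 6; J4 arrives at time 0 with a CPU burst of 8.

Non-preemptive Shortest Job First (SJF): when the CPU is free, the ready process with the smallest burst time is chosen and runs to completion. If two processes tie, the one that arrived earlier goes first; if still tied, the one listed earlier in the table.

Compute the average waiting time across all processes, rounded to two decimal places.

Schedule: | J2 0-5 | J3 5-11 | J1 11-18 | J4 18-26 |
Completion: J1=18  J2=5  J3=11  J4=26
Turnaround (C−A): J1=18  J2=5  J3=11  J4=26
Waiting times: J1=11, J2=0, J3=5, J4=18
Average waiting = (11+0+5+18) / 4 = 34/4 = 8.50

8.50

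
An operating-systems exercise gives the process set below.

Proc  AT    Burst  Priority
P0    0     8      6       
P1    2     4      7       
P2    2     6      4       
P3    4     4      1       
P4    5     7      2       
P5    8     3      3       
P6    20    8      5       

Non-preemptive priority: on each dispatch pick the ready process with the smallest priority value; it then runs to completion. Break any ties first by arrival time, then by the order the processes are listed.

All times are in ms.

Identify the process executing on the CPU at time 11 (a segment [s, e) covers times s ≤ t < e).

P3

Gantt: | P0 0-8 | P3 8-12 | P4 12-19 | P5 19-22 | P2 22-28 | P6 28-36 | P1 36-40 |
Completion: P0=8  P1=40  P2=28  P3=12  P4=19  P5=22  P6=36
Turnaround (C−A): P0=8  P1=38  P2=26  P3=8  P4=14  P5=14  P6=16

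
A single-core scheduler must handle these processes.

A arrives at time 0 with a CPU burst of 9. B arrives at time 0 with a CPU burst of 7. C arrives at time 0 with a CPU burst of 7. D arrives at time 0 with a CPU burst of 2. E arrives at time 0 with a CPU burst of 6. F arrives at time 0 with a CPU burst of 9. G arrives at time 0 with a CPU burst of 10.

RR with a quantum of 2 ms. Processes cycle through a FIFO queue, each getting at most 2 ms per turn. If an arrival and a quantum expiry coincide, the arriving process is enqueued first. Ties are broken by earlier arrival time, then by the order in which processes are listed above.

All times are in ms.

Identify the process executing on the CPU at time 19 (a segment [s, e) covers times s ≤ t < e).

Gantt: | A 0-2 | B 2-4 | C 4-6 | D 6-8 | E 8-10 | F 10-12 | G 12-14 | A 14-16 | B 16-18 | C 18-20 | E 20-22 | F 22-24 | G 24-26 | A 26-28 | B 28-30 | C 30-32 | E 32-34 | F 34-36 | G 36-38 | A 38-40 | B 40-41 | C 41-42 | F 42-44 | G 44-46 | A 46-47 | F 47-48 | G 48-50 |
Completion: A=47  B=41  C=42  D=8  E=34  F=48  G=50
Turnaround (C−A): A=47  B=41  C=42  D=8  E=34  F=48  G=50

C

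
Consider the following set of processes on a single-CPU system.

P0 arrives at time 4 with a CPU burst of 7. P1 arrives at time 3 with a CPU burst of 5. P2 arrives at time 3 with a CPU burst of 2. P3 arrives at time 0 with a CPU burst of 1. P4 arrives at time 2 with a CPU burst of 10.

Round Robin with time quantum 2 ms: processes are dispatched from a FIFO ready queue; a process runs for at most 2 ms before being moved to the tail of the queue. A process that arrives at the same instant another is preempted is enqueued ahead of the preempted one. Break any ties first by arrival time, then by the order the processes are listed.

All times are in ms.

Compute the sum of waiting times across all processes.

Gantt: | P3 0-1 | idle 1-2 | P4 2-4 | P1 4-6 | P2 6-8 | P0 8-10 | P4 10-12 | P1 12-14 | P0 14-16 | P4 16-18 | P1 18-19 | P0 19-21 | P4 21-23 | P0 23-24 | P4 24-26 |
Completion: P0=24  P1=19  P2=8  P3=1  P4=26
Turnaround (C−A): P0=20  P1=16  P2=5  P3=1  P4=24
Waiting = turnaround − burst: P0=13, P1=11, P2=3, P3=0, P4=14
Total waiting = 13 + 11 + 3 + 0 + 14 = 41

41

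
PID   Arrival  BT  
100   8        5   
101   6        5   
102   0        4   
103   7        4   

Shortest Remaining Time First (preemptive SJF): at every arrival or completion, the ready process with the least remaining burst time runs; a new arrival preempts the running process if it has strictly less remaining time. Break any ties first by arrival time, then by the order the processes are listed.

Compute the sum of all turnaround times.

29

Gantt: | 102 0-4 | idle 4-6 | 101 6-11 | 103 11-15 | 100 15-20 |
Completion: 100=20  101=11  102=4  103=15
Turnaround (C−A): 100=12  101=5  102=4  103=8
Turnaround = completion − arrival: 100=12, 101=5, 102=4, 103=8
Total turnaround = 12 + 5 + 4 + 8 = 29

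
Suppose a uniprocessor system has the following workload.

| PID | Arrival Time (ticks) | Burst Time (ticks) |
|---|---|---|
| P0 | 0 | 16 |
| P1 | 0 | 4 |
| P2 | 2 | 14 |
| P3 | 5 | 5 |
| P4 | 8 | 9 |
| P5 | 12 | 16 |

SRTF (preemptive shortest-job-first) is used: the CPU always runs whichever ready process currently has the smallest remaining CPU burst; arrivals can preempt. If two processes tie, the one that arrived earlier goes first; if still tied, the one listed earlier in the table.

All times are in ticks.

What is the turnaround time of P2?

Schedule: | P1 0-4 | P2 4-5 | P3 5-10 | P4 10-19 | P2 19-32 | P0 32-48 | P5 48-64 |
Completion: P0=48  P1=4  P2=32  P3=10  P4=19  P5=64
Turnaround (C−A): P0=48  P1=4  P2=30  P3=5  P4=11  P5=52
Turnaround(P2) = completion − arrival = 32 − 2 = 30

30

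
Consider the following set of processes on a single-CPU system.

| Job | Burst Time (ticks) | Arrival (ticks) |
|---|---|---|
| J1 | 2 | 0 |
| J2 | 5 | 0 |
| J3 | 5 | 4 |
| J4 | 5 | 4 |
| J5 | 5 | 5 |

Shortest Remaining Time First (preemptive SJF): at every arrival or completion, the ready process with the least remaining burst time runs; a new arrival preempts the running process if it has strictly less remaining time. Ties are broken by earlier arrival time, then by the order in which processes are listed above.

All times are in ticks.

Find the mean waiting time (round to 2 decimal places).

5.00

Timeline: | J1 0-2 | J2 2-7 | J3 7-12 | J4 12-17 | J5 17-22 |
Completion: J1=2  J2=7  J3=12  J4=17  J5=22
Turnaround (C−A): J1=2  J2=7  J3=8  J4=13  J5=17
Waiting times: J1=0, J2=2, J3=3, J4=8, J5=12
Average waiting = (0+2+3+8+12) / 5 = 25/5 = 5.00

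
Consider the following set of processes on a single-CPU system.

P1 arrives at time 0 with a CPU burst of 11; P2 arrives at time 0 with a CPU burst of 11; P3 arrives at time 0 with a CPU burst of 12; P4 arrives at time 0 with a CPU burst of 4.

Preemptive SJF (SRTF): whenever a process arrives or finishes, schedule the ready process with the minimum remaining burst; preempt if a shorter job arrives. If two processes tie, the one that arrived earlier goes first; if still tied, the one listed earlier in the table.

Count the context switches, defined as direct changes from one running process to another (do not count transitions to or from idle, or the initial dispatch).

Schedule: | P4 0-4 | P1 4-15 | P2 15-26 | P3 26-38 |
Completion: P1=15  P2=26  P3=38  P4=4
Turnaround (C−A): P1=15  P2=26  P3=38  P4=4

3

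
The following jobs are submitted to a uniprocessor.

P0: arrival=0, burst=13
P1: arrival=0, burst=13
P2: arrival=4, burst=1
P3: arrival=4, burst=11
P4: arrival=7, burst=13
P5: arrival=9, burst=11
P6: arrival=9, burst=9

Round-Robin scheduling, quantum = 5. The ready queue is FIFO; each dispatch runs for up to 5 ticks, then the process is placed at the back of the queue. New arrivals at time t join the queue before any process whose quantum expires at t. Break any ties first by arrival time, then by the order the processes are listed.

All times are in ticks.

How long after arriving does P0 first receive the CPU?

0

Gantt: | P0 0-5 | P1 5-10 | P2 10-11 | P3 11-16 | P0 16-21 | P4 21-26 | P5 26-31 | P6 31-36 | P1 36-41 | P3 41-46 | P0 46-49 | P4 49-54 | P5 54-59 | P6 59-63 | P1 63-66 | P3 66-67 | P4 67-70 | P5 70-71 |
Completion: P0=49  P1=66  P2=11  P3=67  P4=70  P5=71  P6=63
Response(P0) = first start − arrival = 0 − 0 = 0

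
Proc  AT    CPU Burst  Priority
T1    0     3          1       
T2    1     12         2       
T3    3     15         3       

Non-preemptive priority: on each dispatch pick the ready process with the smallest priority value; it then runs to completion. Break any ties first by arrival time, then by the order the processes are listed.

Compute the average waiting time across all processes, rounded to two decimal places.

Timeline: | T1 0-3 | T2 3-15 | T3 15-30 |
Completion: T1=3  T2=15  T3=30
Waiting times: T1=0, T2=2, T3=12
Average waiting = (0+2+12) / 3 = 14/3 = 4.67

4.67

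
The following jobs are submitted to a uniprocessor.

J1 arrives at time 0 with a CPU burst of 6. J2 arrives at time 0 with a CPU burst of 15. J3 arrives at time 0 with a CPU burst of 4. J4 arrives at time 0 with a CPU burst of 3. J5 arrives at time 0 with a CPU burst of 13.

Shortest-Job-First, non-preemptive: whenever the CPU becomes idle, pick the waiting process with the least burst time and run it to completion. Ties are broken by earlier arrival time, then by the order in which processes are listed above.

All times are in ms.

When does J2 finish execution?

41

Timeline: | J4 0-3 | J3 3-7 | J1 7-13 | J5 13-26 | J2 26-41 |
Completion: J1=13  J2=41  J3=7  J4=3  J5=26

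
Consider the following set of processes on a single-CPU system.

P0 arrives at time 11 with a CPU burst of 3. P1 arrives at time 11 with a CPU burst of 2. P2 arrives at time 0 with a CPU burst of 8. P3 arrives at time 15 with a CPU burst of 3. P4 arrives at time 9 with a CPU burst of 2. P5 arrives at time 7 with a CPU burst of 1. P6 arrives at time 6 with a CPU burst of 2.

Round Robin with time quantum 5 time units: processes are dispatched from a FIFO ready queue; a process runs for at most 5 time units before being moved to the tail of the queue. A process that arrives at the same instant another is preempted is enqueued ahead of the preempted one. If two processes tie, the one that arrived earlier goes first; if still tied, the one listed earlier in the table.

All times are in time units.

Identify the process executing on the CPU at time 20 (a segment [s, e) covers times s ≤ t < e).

P3

Schedule: | P2 0-8 | P6 8-10 | P5 10-11 | P4 11-13 | P0 13-16 | P1 16-18 | P3 18-21 |
Completion: P0=16  P1=18  P2=8  P3=21  P4=13  P5=11  P6=10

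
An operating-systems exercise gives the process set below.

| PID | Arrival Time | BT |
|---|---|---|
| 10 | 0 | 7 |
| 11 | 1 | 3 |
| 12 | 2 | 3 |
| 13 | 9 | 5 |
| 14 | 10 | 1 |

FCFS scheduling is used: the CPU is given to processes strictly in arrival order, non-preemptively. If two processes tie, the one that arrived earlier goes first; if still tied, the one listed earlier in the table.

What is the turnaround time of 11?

Timeline: | 10 0-7 | 11 7-10 | 12 10-13 | 13 13-18 | 14 18-19 |
Completion: 10=7  11=10  12=13  13=18  14=19
Turnaround (C−A): 10=7  11=9  12=11  13=9  14=9
Turnaround(11) = completion − arrival = 10 − 1 = 9

9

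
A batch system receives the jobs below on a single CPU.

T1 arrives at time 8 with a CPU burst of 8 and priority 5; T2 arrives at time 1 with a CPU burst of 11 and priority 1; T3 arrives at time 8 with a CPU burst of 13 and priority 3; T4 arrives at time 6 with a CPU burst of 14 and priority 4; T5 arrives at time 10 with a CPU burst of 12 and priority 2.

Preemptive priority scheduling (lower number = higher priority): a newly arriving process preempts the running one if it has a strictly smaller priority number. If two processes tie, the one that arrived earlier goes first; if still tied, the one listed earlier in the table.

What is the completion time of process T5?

24

Timeline: | idle 0-1 | T2 1-12 | T5 12-24 | T3 24-37 | T4 37-51 | T1 51-59 |
Completion: T1=59  T2=12  T3=37  T4=51  T5=24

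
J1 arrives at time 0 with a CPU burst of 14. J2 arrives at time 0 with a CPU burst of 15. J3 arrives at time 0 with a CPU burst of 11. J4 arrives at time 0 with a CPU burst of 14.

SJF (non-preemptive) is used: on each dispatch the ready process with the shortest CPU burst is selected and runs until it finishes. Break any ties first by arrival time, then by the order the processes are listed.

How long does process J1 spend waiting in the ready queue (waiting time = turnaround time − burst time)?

Timeline: | J3 0-11 | J1 11-25 | J4 25-39 | J2 39-54 |
Completion: J1=25  J2=54  J3=11  J4=39
Waiting(J1) = turnaround − burst = 25 − 14 = 11

11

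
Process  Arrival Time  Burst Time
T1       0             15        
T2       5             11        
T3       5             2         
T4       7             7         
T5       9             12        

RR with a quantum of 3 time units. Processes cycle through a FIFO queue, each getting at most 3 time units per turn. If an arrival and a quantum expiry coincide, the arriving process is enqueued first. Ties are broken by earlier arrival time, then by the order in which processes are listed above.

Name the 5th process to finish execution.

T5

Gantt: | T1 0-6 | T2 6-9 | T3 9-11 | T1 11-14 | T4 14-17 | T5 17-20 | T2 20-23 | T1 23-26 | T4 26-29 | T5 29-32 | T2 32-35 | T1 35-38 | T4 38-39 | T5 39-42 | T2 42-44 | T5 44-47 |
Completion: T1=38  T2=44  T3=11  T4=39  T5=47
Finish order: T3 → T1 → T4 → T2 → T5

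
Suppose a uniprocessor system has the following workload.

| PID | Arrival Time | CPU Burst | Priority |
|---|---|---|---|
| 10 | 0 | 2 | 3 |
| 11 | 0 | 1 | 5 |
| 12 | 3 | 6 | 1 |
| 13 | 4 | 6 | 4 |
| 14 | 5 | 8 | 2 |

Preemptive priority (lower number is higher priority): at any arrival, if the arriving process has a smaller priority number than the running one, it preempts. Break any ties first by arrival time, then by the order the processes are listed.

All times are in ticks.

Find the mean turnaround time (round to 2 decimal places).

8.40

Schedule: | 10 0-2 | 11 2-3 | 12 3-9 | 14 9-17 | 13 17-23 |
Completion: 10=2  11=3  12=9  13=23  14=17
Turnaround (C−A): 10=2  11=3  12=6  13=19  14=12
Turnaround times: 10=2, 11=3, 12=6, 13=19, 14=12
Average turnaround = (2+3+6+19+12) / 5 = 42/5 = 8.40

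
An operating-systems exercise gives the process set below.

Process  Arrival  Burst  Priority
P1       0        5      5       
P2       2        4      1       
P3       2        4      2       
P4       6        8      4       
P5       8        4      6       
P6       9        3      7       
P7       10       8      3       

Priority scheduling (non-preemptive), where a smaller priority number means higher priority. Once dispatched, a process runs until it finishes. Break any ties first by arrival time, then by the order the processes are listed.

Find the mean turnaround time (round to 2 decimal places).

15.57

Schedule: | P1 0-5 | P2 5-9 | P3 9-13 | P7 13-21 | P4 21-29 | P5 29-33 | P6 33-36 |
Completion: P1=5  P2=9  P3=13  P4=29  P5=33  P6=36  P7=21
Turnaround times: P1=5, P2=7, P3=11, P4=23, P5=25, P6=27, P7=11
Average turnaround = (5+7+11+23+25+27+11) / 7 = 109/7 = 15.57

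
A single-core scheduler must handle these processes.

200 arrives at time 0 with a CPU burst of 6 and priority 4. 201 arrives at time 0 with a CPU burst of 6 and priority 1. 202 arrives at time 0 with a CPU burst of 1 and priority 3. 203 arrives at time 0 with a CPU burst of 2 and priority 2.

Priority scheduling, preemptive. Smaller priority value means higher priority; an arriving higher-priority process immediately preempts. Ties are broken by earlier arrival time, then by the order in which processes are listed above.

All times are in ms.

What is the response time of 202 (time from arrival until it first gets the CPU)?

8

Timeline: | 201 0-6 | 203 6-8 | 202 8-9 | 200 9-15 |
Completion: 200=15  201=6  202=9  203=8
Turnaround (C−A): 200=15  201=6  202=9  203=8
Response(202) = first start − arrival = 8 − 0 = 8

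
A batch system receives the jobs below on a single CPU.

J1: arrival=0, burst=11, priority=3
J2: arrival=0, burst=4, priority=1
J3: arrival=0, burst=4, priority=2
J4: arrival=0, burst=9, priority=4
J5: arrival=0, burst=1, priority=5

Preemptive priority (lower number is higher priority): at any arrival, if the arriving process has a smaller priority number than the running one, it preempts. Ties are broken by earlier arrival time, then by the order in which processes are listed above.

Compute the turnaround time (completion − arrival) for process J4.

Gantt: | J2 0-4 | J3 4-8 | J1 8-19 | J4 19-28 | J5 28-29 |
Completion: J1=19  J2=4  J3=8  J4=28  J5=29
Turnaround (C−A): J1=19  J2=4  J3=8  J4=28  J5=29
Turnaround(J4) = completion − arrival = 28 − 0 = 28

28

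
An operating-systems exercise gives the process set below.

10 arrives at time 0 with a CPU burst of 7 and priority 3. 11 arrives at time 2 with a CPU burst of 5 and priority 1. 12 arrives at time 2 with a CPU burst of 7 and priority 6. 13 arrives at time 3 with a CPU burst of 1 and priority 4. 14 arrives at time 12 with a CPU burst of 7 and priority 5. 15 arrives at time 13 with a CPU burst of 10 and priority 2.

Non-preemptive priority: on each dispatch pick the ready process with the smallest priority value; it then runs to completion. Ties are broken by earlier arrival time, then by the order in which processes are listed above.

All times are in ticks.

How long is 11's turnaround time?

Schedule: | 10 0-7 | 11 7-12 | 13 12-13 | 15 13-23 | 14 23-30 | 12 30-37 |
Completion: 10=7  11=12  12=37  13=13  14=30  15=23
Turnaround (C−A): 10=7  11=10  12=35  13=10  14=18  15=10
Turnaround(11) = completion − arrival = 12 − 2 = 10

10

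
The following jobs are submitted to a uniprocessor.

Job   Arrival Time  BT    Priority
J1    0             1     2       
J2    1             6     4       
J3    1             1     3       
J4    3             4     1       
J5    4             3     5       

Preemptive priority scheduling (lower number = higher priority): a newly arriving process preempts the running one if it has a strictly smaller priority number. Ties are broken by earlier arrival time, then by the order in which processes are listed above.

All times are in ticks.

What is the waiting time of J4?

0

Timeline: | J1 0-1 | J3 1-2 | J2 2-3 | J4 3-7 | J2 7-12 | J5 12-15 |
Completion: J1=1  J2=12  J3=2  J4=7  J5=15
Waiting(J4) = turnaround − burst = 4 − 4 = 0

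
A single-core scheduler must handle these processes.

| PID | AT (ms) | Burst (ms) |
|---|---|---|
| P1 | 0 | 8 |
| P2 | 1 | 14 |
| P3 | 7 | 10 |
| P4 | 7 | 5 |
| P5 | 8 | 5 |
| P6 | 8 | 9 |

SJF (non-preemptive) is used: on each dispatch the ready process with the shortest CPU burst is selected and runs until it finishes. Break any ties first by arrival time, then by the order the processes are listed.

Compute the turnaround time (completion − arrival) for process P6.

19

Schedule: | P1 0-8 | P4 8-13 | P5 13-18 | P6 18-27 | P3 27-37 | P2 37-51 |
Completion: P1=8  P2=51  P3=37  P4=13  P5=18  P6=27
Turnaround (C−A): P1=8  P2=50  P3=30  P4=6  P5=10  P6=19
Turnaround(P6) = completion − arrival = 27 − 8 = 19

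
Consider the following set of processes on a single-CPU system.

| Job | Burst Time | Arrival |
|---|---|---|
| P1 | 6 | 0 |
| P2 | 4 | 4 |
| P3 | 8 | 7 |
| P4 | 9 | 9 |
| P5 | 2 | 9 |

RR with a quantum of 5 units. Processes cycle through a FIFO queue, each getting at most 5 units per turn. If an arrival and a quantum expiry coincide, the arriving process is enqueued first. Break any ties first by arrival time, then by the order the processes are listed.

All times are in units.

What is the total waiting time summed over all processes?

37

Schedule: | P1 0-5 | P2 5-9 | P1 9-10 | P3 10-15 | P4 15-20 | P5 20-22 | P3 22-25 | P4 25-29 |
Completion: P1=10  P2=9  P3=25  P4=29  P5=22
Waiting = turnaround − burst: P1=4, P2=1, P3=10, P4=11, P5=11
Total waiting = 4 + 1 + 10 + 11 + 11 = 37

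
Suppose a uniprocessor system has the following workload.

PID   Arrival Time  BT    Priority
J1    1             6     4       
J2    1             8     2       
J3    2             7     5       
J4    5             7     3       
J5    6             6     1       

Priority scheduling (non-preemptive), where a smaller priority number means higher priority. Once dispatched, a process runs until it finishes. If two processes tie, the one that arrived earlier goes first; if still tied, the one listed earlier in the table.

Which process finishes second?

J5

Timeline: | idle 0-1 | J2 1-9 | J5 9-15 | J4 15-22 | J1 22-28 | J3 28-35 |
Completion: J1=28  J2=9  J3=35  J4=22  J5=15
Turnaround (C−A): J1=27  J2=8  J3=33  J4=17  J5=9
Finish order: J2 → J5 → J4 → J1 → J3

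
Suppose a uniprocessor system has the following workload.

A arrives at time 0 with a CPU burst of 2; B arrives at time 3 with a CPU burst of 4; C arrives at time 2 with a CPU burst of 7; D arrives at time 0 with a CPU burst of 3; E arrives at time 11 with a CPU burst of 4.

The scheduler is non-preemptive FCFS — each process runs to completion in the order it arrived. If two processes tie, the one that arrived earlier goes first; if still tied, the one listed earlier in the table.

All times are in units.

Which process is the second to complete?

D

Timeline: | A 0-2 | D 2-5 | C 5-12 | B 12-16 | E 16-20 |
Completion: A=2  B=16  C=12  D=5  E=20
Turnaround (C−A): A=2  B=13  C=10  D=5  E=9
Finish order: A → D → C → B → E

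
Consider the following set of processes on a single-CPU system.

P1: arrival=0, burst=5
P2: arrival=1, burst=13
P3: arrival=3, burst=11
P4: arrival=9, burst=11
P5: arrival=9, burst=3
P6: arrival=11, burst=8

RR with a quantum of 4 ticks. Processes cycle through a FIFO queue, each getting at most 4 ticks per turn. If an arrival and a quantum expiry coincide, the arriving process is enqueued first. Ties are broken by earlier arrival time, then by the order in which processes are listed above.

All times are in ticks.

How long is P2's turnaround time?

Gantt: | P1 0-4 | P2 4-8 | P3 8-12 | P1 12-13 | P2 13-17 | P4 17-21 | P5 21-24 | P6 24-28 | P3 28-32 | P2 32-36 | P4 36-40 | P6 40-44 | P3 44-47 | P2 47-48 | P4 48-51 |
Completion: P1=13  P2=48  P3=47  P4=51  P5=24  P6=44
Turnaround (C−A): P1=13  P2=47  P3=44  P4=42  P5=15  P6=33
Turnaround(P2) = completion − arrival = 48 − 1 = 47

47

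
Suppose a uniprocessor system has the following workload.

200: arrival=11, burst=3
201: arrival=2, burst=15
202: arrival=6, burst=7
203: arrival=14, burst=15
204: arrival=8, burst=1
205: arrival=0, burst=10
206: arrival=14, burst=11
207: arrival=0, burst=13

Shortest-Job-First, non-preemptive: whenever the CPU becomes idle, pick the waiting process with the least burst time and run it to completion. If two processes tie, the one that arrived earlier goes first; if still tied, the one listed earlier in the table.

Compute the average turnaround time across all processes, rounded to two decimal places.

26.63

Schedule: | 205 0-10 | 204 10-11 | 200 11-14 | 202 14-21 | 206 21-32 | 207 32-45 | 201 45-60 | 203 60-75 |
Completion: 200=14  201=60  202=21  203=75  204=11  205=10  206=32  207=45
Turnaround (C−A): 200=3  201=58  202=15  203=61  204=3  205=10  206=18  207=45
Turnaround times: 200=3, 201=58, 202=15, 203=61, 204=3, 205=10, 206=18, 207=45
Average turnaround = (3+58+15+61+3+10+18+45) / 8 = 213/8 = 26.63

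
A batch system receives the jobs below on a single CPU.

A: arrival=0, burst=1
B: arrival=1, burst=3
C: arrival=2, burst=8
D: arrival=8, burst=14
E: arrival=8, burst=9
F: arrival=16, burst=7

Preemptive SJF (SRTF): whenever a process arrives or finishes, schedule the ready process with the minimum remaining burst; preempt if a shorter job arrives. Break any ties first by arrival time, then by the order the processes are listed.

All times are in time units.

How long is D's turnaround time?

34

Timeline: | A 0-1 | B 1-4 | C 4-12 | E 12-21 | F 21-28 | D 28-42 |
Completion: A=1  B=4  C=12  D=42  E=21  F=28
Turnaround(D) = completion − arrival = 42 − 8 = 34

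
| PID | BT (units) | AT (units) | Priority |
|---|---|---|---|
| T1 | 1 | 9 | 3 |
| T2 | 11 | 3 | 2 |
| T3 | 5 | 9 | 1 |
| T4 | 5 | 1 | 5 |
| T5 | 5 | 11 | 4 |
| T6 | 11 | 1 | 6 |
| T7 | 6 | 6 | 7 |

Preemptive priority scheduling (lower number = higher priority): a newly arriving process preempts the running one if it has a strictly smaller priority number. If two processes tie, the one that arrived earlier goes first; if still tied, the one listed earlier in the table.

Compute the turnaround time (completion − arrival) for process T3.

Schedule: | idle 0-1 | T4 1-3 | T2 3-9 | T3 9-14 | T2 14-19 | T1 19-20 | T5 20-25 | T4 25-28 | T6 28-39 | T7 39-45 |
Completion: T1=20  T2=19  T3=14  T4=28  T5=25  T6=39  T7=45
Turnaround(T3) = completion − arrival = 14 − 9 = 5

5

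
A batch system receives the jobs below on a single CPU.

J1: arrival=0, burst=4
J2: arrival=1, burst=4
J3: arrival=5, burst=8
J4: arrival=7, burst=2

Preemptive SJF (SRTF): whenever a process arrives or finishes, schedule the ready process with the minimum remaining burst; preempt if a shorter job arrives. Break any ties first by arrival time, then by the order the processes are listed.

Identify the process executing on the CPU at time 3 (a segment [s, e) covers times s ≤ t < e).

J1

Gantt: | J1 0-4 | J2 4-8 | J4 8-10 | J3 10-18 |
Completion: J1=4  J2=8  J3=18  J4=10
Turnaround (C−A): J1=4  J2=7  J3=13  J4=3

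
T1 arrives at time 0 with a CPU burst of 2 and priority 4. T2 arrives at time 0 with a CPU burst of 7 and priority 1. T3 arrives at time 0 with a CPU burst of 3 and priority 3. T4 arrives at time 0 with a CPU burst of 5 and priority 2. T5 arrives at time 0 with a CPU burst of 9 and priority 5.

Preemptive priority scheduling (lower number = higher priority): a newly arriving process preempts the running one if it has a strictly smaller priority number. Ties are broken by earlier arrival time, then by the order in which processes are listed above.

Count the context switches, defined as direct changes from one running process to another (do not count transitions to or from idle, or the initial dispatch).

4

Timeline: | T2 0-7 | T4 7-12 | T3 12-15 | T1 15-17 | T5 17-26 |
Completion: T1=17  T2=7  T3=15  T4=12  T5=26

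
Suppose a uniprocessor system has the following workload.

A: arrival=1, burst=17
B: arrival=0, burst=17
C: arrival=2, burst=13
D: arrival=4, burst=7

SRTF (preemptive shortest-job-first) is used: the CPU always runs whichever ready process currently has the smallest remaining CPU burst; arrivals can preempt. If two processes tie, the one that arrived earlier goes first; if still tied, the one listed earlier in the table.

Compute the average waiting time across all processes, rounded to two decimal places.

Gantt: | B 0-2 | C 2-4 | D 4-11 | C 11-22 | B 22-37 | A 37-54 |
Completion: A=54  B=37  C=22  D=11
Waiting times: A=36, B=20, C=7, D=0
Average waiting = (36+20+7+0) / 4 = 63/4 = 15.75

15.75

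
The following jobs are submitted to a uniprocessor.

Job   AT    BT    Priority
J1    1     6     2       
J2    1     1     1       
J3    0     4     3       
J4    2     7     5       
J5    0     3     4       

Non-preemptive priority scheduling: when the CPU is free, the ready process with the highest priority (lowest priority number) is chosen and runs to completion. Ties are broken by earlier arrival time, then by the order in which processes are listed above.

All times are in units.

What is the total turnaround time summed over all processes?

Schedule: | J3 0-4 | J2 4-5 | J1 5-11 | J5 11-14 | J4 14-21 |
Completion: J1=11  J2=5  J3=4  J4=21  J5=14
Turnaround = completion − arrival: J1=10, J2=4, J3=4, J4=19, J5=14
Total turnaround = 10 + 4 + 4 + 19 + 14 = 51

51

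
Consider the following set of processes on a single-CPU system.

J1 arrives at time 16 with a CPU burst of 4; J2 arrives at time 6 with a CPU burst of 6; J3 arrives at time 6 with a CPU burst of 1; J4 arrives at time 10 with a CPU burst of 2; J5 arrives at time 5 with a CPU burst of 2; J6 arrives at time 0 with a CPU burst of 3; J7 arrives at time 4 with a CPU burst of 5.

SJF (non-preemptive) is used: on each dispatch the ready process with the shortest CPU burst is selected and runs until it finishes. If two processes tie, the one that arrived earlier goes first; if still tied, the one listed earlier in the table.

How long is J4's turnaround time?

4

Timeline: | J6 0-3 | idle 3-4 | J7 4-9 | J3 9-10 | J5 10-12 | J4 12-14 | J2 14-20 | J1 20-24 |
Completion: J1=24  J2=20  J3=10  J4=14  J5=12  J6=3  J7=9
Turnaround (C−A): J1=8  J2=14  J3=4  J4=4  J5=7  J6=3  J7=5
Turnaround(J4) = completion − arrival = 14 − 10 = 4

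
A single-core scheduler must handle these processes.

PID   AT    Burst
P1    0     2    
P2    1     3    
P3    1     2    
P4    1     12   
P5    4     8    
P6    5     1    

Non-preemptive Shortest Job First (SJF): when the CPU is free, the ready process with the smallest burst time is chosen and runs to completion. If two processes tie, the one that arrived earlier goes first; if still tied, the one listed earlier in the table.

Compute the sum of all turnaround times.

53

Schedule: | P1 0-2 | P3 2-4 | P2 4-7 | P6 7-8 | P5 8-16 | P4 16-28 |
Completion: P1=2  P2=7  P3=4  P4=28  P5=16  P6=8
Turnaround = completion − arrival: P1=2, P2=6, P3=3, P4=27, P5=12, P6=3
Total turnaround = 2 + 6 + 3 + 27 + 12 + 3 = 53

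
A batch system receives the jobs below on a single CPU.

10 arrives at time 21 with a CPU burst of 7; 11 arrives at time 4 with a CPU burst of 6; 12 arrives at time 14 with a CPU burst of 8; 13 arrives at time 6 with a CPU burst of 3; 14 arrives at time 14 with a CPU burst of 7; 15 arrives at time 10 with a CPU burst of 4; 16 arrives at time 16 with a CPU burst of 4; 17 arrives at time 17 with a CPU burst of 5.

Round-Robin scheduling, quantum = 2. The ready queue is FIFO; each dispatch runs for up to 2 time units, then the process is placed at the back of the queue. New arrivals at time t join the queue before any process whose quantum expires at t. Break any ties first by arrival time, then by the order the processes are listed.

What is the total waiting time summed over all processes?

Timeline: | idle 0-4 | 11 4-6 | 13 6-8 | 11 8-10 | 13 10-11 | 15 11-13 | 11 13-15 | 15 15-17 | 12 17-19 | 14 19-21 | 16 21-23 | 17 23-25 | 12 25-27 | 10 27-29 | 14 29-31 | 16 31-33 | 17 33-35 | 12 35-37 | 10 37-39 | 14 39-41 | 17 41-42 | 12 42-44 | 10 44-46 | 14 46-47 | 10 47-48 |
Completion: 10=48  11=15  12=44  13=11  14=47  15=17  16=33  17=42
Turnaround (C−A): 10=27  11=11  12=30  13=5  14=33  15=7  16=17  17=25
Waiting = turnaround − burst: 10=20, 11=5, 12=22, 13=2, 14=26, 15=3, 16=13, 17=20
Total waiting = 20 + 5 + 22 + 2 + 26 + 3 + 13 + 20 = 111

111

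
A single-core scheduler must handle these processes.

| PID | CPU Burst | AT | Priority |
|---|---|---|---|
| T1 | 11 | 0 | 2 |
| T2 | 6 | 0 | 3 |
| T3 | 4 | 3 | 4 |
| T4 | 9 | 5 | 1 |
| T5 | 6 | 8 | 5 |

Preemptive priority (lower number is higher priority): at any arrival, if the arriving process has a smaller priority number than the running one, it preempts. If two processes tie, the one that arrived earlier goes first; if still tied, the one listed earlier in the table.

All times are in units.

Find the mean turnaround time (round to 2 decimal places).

Gantt: | T1 0-5 | T4 5-14 | T1 14-20 | T2 20-26 | T3 26-30 | T5 30-36 |
Completion: T1=20  T2=26  T3=30  T4=14  T5=36
Turnaround (C−A): T1=20  T2=26  T3=27  T4=9  T5=28
Turnaround times: T1=20, T2=26, T3=27, T4=9, T5=28
Average turnaround = (20+26+27+9+28) / 5 = 110/5 = 22.00

22.00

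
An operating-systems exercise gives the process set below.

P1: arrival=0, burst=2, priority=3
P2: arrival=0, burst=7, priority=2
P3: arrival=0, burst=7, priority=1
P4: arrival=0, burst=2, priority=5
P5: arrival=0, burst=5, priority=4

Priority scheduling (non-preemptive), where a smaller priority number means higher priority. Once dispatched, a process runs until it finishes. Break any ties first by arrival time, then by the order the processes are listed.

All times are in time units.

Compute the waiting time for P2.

7

Gantt: | P3 0-7 | P2 7-14 | P1 14-16 | P5 16-21 | P4 21-23 |
Completion: P1=16  P2=14  P3=7  P4=23  P5=21
Waiting(P2) = turnaround − burst = 14 − 7 = 7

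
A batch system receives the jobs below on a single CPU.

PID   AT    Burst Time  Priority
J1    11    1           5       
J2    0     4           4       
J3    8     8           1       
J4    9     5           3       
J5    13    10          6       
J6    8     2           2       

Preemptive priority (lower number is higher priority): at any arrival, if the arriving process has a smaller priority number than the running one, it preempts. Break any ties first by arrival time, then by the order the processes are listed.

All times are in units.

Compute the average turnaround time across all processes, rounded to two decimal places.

Schedule: | J2 0-4 | idle 4-8 | J3 8-16 | J6 16-18 | J4 18-23 | J1 23-24 | J5 24-34 |
Completion: J1=24  J2=4  J3=16  J4=23  J5=34  J6=18
Turnaround (C−A): J1=13  J2=4  J3=8  J4=14  J5=21  J6=10
Turnaround times: J1=13, J2=4, J3=8, J4=14, J5=21, J6=10
Average turnaround = (13+4+8+14+21+10) / 6 = 70/6 = 11.67

11.67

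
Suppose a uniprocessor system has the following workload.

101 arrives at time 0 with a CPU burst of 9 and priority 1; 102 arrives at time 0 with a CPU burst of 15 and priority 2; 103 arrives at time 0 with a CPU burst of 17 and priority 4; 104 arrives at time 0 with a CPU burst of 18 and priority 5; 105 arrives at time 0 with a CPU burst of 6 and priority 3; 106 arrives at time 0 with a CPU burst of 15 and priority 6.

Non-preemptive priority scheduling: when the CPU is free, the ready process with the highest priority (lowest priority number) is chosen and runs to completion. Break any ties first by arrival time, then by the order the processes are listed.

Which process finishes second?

102

Timeline: | 101 0-9 | 102 9-24 | 105 24-30 | 103 30-47 | 104 47-65 | 106 65-80 |
Completion: 101=9  102=24  103=47  104=65  105=30  106=80
Turnaround (C−A): 101=9  102=24  103=47  104=65  105=30  106=80
Finish order: 101 → 102 → 105 → 103 → 104 → 106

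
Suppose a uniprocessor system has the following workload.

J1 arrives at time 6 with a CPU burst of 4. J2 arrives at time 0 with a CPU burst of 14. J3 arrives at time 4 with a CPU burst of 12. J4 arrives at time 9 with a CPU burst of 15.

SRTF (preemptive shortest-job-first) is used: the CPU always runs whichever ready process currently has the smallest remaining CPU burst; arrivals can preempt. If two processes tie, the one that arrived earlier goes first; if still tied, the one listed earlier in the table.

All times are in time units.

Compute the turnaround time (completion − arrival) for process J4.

Gantt: | J2 0-6 | J1 6-10 | J2 10-18 | J3 18-30 | J4 30-45 |
Completion: J1=10  J2=18  J3=30  J4=45
Turnaround(J4) = completion − arrival = 45 − 9 = 36

36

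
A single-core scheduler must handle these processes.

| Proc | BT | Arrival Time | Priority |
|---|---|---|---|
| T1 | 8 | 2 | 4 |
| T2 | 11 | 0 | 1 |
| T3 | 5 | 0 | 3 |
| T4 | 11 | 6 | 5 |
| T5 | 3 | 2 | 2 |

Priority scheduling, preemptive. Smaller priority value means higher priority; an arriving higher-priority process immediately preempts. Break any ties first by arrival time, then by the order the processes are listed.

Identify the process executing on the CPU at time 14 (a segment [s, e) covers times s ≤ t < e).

T3

Schedule: | T2 0-11 | T5 11-14 | T3 14-19 | T1 19-27 | T4 27-38 |
Completion: T1=27  T2=11  T3=19  T4=38  T5=14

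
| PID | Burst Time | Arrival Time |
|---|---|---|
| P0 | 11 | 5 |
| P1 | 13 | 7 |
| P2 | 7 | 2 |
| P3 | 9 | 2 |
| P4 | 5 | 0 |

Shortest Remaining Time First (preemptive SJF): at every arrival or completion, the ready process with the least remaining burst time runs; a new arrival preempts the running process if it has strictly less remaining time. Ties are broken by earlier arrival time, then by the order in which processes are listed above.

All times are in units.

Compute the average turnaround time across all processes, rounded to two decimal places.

19.80

Gantt: | P4 0-5 | P2 5-12 | P3 12-21 | P0 21-32 | P1 32-45 |
Completion: P0=32  P1=45  P2=12  P3=21  P4=5
Turnaround (C−A): P0=27  P1=38  P2=10  P3=19  P4=5
Turnaround times: P0=27, P1=38, P2=10, P3=19, P4=5
Average turnaround = (27+38+10+19+5) / 5 = 99/5 = 19.80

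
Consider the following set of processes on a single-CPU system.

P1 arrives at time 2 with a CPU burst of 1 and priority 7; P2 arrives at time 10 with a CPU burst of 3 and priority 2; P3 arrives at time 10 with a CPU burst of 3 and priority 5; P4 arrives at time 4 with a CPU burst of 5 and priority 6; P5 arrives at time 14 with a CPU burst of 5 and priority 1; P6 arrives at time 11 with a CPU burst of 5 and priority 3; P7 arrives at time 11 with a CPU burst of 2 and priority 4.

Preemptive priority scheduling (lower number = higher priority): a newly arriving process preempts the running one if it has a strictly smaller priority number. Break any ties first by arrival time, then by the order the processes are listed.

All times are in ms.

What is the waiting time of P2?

Timeline: | idle 0-2 | P1 2-3 | idle 3-4 | P4 4-9 | idle 9-10 | P2 10-13 | P6 13-14 | P5 14-19 | P6 19-23 | P7 23-25 | P3 25-28 |
Completion: P1=3  P2=13  P3=28  P4=9  P5=19  P6=23  P7=25
Turnaround (C−A): P1=1  P2=3  P3=18  P4=5  P5=5  P6=12  P7=14
Waiting(P2) = turnaround − burst = 3 − 3 = 0

0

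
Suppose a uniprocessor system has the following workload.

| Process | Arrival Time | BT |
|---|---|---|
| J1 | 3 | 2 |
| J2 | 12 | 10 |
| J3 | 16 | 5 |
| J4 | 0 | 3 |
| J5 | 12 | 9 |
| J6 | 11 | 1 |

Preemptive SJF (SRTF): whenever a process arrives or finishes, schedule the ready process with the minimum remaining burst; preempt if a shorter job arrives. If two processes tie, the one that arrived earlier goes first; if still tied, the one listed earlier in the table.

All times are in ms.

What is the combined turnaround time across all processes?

49

Timeline: | J4 0-3 | J1 3-5 | idle 5-11 | J6 11-12 | J5 12-21 | J3 21-26 | J2 26-36 |
Completion: J1=5  J2=36  J3=26  J4=3  J5=21  J6=12
Turnaround (C−A): J1=2  J2=24  J3=10  J4=3  J5=9  J6=1
Turnaround = completion − arrival: J1=2, J2=24, J3=10, J4=3, J5=9, J6=1
Total turnaround = 2 + 24 + 10 + 3 + 9 + 1 = 49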